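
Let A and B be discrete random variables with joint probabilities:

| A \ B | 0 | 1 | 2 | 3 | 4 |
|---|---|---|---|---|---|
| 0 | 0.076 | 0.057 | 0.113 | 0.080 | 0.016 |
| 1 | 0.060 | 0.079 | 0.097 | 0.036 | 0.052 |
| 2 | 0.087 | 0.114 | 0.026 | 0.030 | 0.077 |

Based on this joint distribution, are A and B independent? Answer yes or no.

P(A=2) = 0.334 and P(B=2) = 0.236, so their product is 0.07882, but P(A=2, B=2) = 0.026. Since these differ, A and B are not independent.

no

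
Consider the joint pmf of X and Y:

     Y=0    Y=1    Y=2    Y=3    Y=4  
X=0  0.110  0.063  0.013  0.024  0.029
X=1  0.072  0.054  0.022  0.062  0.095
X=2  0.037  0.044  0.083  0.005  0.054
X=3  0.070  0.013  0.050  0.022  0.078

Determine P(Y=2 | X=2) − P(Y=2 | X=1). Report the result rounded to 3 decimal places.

0.300

P(X=2) = 0.037 + 0.044 + 0.083 + 0.005 + 0.054 = 0.223; P(Y=2 | X=2) = 0.083/0.223 = 0.3722.
P(X=1) = 0.072 + 0.054 + 0.022 + 0.062 + 0.095 = 0.305; P(Y=2 | X=1) = 0.022/0.305 = 0.0721.
Difference = 0.300.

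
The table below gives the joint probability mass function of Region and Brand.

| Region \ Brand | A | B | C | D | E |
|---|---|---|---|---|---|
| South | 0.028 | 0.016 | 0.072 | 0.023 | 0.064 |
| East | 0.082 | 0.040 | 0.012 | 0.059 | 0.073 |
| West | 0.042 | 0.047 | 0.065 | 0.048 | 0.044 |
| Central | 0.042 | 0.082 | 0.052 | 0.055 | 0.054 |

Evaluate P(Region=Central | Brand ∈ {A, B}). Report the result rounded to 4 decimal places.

0.3272

P(Brand=A) = 0.028 + 0.082 + 0.042 + 0.042 = 0.194.
P(Brand=B) = 0.016 + 0.040 + 0.047 + 0.082 = 0.185.
P(Brand ∈ {A, B}) = 0.194 + 0.185 = 0.379; P(Region=Central, Brand ∈ {A, B}) = 0.042 + 0.082 = 0.124.
P(Region=Central | Brand ∈ {A, B}) = 0.124/0.379 = 0.3272.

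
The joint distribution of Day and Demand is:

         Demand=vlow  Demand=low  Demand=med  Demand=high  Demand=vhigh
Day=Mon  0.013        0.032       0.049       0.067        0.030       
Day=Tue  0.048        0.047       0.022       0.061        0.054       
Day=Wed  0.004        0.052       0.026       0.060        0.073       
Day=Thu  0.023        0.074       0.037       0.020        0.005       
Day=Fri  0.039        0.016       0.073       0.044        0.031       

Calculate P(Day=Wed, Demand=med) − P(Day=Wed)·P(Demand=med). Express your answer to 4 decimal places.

P(Day=Wed) = 0.004 + 0.052 + 0.026 + 0.060 + 0.073 = 0.215.
P(Demand=med) = 0.049 + 0.022 + 0.026 + 0.037 + 0.073 = 0.207.
P(Day=Wed, Demand=med) − P(Day=Wed)P(Demand=med) = 0.026 − 0.215×0.207 = -0.0185.

-0.0185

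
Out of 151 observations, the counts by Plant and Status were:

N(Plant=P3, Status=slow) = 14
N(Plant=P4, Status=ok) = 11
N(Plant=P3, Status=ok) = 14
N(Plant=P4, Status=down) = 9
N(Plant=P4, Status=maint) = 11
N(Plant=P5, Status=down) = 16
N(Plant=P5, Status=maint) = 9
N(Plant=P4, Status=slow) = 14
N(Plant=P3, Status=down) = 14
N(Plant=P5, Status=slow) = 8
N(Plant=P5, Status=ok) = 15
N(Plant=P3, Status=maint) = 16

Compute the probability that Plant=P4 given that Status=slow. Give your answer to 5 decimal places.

0.38889

Total with Status=slow: 14 + 14 + 8 = 36.
P(Plant=P4 | Status=slow) = 14/36 = 0.38889.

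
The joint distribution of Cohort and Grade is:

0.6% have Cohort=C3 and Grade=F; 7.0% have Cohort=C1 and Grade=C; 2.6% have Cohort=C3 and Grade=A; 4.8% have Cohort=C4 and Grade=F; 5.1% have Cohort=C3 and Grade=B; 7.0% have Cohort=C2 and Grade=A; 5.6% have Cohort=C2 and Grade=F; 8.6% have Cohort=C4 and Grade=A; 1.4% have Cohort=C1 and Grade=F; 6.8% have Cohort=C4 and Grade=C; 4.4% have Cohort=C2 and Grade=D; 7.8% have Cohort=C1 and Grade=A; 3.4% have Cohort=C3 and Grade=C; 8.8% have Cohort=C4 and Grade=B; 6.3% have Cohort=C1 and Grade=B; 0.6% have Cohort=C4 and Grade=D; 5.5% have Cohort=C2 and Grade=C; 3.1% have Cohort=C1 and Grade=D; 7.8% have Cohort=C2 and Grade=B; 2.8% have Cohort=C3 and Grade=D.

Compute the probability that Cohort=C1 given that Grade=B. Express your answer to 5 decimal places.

0.22500

P(Grade=B) = 0.063 + 0.078 + 0.051 + 0.088 = 0.280.
P(Cohort=C1 | Grade=B) = 0.063/0.280 = 0.22500.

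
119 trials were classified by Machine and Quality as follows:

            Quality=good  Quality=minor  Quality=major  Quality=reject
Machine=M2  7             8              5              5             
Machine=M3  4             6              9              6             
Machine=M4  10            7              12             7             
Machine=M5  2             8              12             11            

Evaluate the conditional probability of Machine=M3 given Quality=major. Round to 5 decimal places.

Total with Quality=major: 5 + 9 + 12 + 12 = 38.
P(Machine=M3 | Quality=major) = 9/38 = 0.23684.

0.23684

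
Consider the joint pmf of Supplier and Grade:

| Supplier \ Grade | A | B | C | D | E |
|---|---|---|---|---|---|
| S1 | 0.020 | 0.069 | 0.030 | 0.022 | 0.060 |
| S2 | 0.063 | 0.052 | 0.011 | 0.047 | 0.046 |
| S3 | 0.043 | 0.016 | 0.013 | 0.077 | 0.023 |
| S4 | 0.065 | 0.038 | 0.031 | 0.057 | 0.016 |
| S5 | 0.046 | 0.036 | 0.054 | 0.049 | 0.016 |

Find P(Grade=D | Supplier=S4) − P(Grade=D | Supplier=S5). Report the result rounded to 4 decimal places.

P(Supplier=S4) = 0.065 + 0.038 + 0.031 + 0.057 + 0.016 = 0.207; P(Grade=D | Supplier=S4) = 0.057/0.207 = 0.27536.
P(Supplier=S5) = 0.046 + 0.036 + 0.054 + 0.049 + 0.016 = 0.201; P(Grade=D | Supplier=S5) = 0.049/0.201 = 0.24378.
Difference = 0.0316.

0.0316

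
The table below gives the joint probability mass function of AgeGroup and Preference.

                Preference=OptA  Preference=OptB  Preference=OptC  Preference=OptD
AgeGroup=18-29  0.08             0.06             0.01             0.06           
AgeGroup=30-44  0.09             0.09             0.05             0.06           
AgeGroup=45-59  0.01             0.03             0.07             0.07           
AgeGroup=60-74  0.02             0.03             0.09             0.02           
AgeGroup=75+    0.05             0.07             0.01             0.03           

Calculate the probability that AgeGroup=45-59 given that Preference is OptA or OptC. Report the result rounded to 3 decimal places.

0.167

P(Preference=OptA) = 0.08 + 0.09 + 0.01 + 0.02 + 0.05 = 0.25.
P(Preference=OptC) = 0.01 + 0.05 + 0.07 + 0.09 + 0.01 = 0.23.
P(Preference ∈ {OptA, OptC}) = 0.25 + 0.23 = 0.48; P(AgeGroup=45-59, Preference ∈ {OptA, OptC}) = 0.01 + 0.07 = 0.08.
P(AgeGroup=45-59 | Preference ∈ {OptA, OptC}) = 0.08/0.48 = 0.167.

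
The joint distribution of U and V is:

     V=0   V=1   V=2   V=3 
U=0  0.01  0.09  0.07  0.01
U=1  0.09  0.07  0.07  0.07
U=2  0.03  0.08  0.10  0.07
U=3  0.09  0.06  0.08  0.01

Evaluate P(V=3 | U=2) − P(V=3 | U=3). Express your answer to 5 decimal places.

P(U=2) = 0.03 + 0.08 + 0.10 + 0.07 = 0.28; P(V=3 | U=2) = 0.07/0.28 = 0.250000.
P(U=3) = 0.09 + 0.06 + 0.08 + 0.01 = 0.24; P(V=3 | U=3) = 0.01/0.24 = 0.041667.
Difference = 0.20833.

0.20833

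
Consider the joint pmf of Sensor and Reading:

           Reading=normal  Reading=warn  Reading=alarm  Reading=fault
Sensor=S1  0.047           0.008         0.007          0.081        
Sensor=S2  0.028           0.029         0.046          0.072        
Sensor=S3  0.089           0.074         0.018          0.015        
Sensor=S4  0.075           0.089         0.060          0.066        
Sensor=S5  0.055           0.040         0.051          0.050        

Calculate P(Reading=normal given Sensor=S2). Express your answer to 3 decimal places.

P(Sensor=S2) = 0.028 + 0.029 + 0.046 + 0.072 = 0.175.
P(Reading=normal | Sensor=S2) = 0.028/0.175 = 0.160.

0.160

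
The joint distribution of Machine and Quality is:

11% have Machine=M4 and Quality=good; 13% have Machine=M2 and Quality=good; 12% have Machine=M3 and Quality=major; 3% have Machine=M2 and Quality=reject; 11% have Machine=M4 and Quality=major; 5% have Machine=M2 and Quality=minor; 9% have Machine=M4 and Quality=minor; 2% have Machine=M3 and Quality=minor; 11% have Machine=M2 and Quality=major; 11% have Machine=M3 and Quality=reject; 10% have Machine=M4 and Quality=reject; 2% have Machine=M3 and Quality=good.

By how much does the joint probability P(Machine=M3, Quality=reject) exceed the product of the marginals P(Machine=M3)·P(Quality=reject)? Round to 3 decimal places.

P(Machine=M3) = 0.02 + 0.02 + 0.12 + 0.11 = 0.27.
P(Quality=reject) = 0.03 + 0.11 + 0.10 = 0.24.
P(Machine=M3, Quality=reject) − P(Machine=M3)P(Quality=reject) = 0.11 − 0.27×0.24 = 0.045.

0.045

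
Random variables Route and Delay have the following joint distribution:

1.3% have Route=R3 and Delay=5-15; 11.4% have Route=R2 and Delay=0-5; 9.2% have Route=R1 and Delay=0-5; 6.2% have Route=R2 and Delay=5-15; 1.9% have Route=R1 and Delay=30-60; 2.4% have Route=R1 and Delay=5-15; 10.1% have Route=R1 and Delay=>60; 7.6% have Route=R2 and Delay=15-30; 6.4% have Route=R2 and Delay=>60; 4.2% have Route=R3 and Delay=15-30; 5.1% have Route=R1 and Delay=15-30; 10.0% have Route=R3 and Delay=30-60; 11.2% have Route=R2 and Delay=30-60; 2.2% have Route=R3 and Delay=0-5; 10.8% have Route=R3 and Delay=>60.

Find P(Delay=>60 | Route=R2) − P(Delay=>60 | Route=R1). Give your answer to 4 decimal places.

-0.2024

P(Route=R2) = 0.114 + 0.062 + 0.076 + 0.112 + 0.064 = 0.428; P(Delay=>60 | Route=R2) = 0.064/0.428 = 0.14953.
P(Route=R1) = 0.092 + 0.024 + 0.051 + 0.019 + 0.101 = 0.287; P(Delay=>60 | Route=R1) = 0.101/0.287 = 0.35192.
Difference = -0.2024.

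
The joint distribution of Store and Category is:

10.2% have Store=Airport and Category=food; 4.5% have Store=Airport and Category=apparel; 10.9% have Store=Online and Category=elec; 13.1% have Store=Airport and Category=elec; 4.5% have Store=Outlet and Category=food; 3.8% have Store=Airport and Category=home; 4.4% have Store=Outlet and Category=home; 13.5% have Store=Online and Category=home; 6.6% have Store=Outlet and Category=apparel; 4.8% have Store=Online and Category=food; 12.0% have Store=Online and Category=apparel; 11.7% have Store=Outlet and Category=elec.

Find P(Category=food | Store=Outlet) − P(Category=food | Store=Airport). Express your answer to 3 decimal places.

-0.157

P(Store=Outlet) = 0.045 + 0.066 + 0.117 + 0.044 = 0.272; P(Category=food | Store=Outlet) = 0.045/0.272 = 0.1654.
P(Store=Airport) = 0.102 + 0.045 + 0.131 + 0.038 = 0.316; P(Category=food | Store=Airport) = 0.102/0.316 = 0.3228.
Difference = -0.157.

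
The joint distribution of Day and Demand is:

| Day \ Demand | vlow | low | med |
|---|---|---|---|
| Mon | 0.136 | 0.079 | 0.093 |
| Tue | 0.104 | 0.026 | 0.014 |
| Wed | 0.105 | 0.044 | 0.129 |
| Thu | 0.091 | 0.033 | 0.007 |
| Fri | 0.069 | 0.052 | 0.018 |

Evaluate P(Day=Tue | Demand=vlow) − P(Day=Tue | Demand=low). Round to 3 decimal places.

0.095

P(Demand=vlow) = 0.136 + 0.104 + 0.105 + 0.091 + 0.069 = 0.505; P(Day=Tue | Demand=vlow) = 0.104/0.505 = 0.2059.
P(Demand=low) = 0.079 + 0.026 + 0.044 + 0.033 + 0.052 = 0.234; P(Day=Tue | Demand=low) = 0.026/0.234 = 0.1111.
Difference = 0.095.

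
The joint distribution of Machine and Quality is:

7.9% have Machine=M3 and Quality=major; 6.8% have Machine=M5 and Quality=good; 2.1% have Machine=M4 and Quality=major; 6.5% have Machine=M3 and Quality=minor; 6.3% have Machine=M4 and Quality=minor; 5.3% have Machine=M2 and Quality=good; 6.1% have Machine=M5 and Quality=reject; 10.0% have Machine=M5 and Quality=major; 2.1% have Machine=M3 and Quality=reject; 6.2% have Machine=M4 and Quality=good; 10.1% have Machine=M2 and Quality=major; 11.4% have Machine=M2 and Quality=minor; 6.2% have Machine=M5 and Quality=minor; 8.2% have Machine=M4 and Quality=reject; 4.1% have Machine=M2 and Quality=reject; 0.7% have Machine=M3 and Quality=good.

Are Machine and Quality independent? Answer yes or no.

no

P(Machine=M4) = 0.228 and P(Quality=major) = 0.301, so their product is 0.06863, but P(Machine=M4, Quality=major) = 0.021. Since these differ, Machine and Quality are not independent.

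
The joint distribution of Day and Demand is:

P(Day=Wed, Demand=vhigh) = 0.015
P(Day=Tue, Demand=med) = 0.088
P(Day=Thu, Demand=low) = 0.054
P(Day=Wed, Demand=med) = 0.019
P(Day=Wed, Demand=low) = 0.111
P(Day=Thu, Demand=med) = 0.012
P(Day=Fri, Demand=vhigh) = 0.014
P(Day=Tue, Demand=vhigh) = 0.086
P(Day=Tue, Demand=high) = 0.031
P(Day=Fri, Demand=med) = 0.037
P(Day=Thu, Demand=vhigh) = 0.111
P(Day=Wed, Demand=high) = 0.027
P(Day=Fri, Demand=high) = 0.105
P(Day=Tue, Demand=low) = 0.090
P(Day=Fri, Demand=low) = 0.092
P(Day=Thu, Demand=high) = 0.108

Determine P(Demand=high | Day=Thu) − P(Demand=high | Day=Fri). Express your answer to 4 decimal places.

-0.0444

P(Day=Thu) = 0.054 + 0.012 + 0.108 + 0.111 = 0.285; P(Demand=high | Day=Thu) = 0.108/0.285 = 0.37895.
P(Day=Fri) = 0.092 + 0.037 + 0.105 + 0.014 = 0.248; P(Demand=high | Day=Fri) = 0.105/0.248 = 0.42339.
Difference = -0.0444.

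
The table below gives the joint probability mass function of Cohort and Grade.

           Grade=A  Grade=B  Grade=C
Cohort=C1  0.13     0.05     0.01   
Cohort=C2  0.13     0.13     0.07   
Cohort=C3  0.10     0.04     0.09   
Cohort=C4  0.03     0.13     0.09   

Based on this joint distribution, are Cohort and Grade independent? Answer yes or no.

no

P(Cohort=C4) = 0.25 and P(Grade=A) = 0.39, so their product is 0.0975, but P(Cohort=C4, Grade=A) = 0.03. Since these differ, Cohort and Grade are not independent.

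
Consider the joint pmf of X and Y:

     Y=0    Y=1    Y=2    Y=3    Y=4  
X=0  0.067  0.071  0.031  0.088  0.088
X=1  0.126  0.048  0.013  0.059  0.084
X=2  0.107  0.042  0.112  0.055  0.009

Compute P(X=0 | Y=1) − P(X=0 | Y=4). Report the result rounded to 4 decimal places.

P(Y=1) = 0.071 + 0.048 + 0.042 = 0.161; P(X=0 | Y=1) = 0.071/0.161 = 0.44099.
P(Y=4) = 0.088 + 0.084 + 0.009 = 0.181; P(X=0 | Y=4) = 0.088/0.181 = 0.48619.
Difference = -0.0452.

-0.0452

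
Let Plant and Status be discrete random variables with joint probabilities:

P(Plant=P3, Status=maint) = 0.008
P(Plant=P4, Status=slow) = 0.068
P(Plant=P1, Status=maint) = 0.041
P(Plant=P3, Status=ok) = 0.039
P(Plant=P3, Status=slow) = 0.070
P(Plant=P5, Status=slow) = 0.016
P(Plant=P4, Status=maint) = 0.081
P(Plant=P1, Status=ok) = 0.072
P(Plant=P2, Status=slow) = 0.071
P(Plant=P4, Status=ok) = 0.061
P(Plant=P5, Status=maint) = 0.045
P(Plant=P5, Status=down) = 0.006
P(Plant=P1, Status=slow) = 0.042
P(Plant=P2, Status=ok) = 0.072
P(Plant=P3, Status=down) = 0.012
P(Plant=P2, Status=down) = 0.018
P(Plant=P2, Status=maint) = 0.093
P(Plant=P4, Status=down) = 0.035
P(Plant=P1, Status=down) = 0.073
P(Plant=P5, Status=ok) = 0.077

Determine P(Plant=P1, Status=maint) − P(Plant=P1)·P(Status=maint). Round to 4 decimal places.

-0.0201

P(Plant=P1) = 0.072 + 0.042 + 0.073 + 0.041 = 0.228.
P(Status=maint) = 0.041 + 0.093 + 0.008 + 0.081 + 0.045 = 0.268.
P(Plant=P1, Status=maint) − P(Plant=P1)P(Status=maint) = 0.041 − 0.228×0.268 = -0.0201.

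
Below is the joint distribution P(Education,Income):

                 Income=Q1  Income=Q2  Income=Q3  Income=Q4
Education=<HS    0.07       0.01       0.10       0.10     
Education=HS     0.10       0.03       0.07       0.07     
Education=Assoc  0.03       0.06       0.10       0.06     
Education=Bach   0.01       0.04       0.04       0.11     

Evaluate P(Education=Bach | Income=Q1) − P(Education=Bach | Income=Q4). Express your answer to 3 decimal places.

P(Income=Q1) = 0.07 + 0.10 + 0.03 + 0.01 = 0.21; P(Education=Bach | Income=Q1) = 0.01/0.21 = 0.0476.
P(Income=Q4) = 0.10 + 0.07 + 0.06 + 0.11 = 0.34; P(Education=Bach | Income=Q4) = 0.11/0.34 = 0.3235.
Difference = -0.276.

-0.276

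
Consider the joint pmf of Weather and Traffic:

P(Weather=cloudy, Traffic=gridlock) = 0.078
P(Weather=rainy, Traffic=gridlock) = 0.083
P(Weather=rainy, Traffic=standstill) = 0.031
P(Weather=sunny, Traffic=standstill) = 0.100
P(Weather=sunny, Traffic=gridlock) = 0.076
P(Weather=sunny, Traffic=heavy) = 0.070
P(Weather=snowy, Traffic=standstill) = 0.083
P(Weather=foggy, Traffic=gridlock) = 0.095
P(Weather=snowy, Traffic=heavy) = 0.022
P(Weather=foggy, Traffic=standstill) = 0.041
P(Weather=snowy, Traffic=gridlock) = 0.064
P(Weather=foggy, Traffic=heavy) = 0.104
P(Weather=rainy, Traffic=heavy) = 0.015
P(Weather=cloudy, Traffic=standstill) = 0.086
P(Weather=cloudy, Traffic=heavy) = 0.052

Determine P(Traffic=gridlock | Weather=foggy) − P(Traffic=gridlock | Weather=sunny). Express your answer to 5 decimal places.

P(Weather=foggy) = 0.104 + 0.095 + 0.041 = 0.240; P(Traffic=gridlock | Weather=foggy) = 0.095/0.240 = 0.395833.
P(Weather=sunny) = 0.070 + 0.076 + 0.100 = 0.246; P(Traffic=gridlock | Weather=sunny) = 0.076/0.246 = 0.308943.
Difference = 0.08689.

0.08689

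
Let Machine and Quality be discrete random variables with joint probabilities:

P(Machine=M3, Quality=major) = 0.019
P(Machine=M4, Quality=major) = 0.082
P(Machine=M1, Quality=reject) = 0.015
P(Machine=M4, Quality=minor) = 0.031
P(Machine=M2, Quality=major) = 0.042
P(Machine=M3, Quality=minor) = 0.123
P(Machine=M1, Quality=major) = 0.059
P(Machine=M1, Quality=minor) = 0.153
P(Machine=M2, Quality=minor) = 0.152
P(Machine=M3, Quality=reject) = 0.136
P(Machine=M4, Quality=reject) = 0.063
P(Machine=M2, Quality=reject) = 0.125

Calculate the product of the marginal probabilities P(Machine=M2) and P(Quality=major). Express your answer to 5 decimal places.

P(Machine=M2) = 0.152 + 0.042 + 0.125 = 0.319.
P(Quality=major) = 0.059 + 0.042 + 0.019 + 0.082 = 0.202.
Product: 0.319 × 0.202 = 0.06444.

0.06444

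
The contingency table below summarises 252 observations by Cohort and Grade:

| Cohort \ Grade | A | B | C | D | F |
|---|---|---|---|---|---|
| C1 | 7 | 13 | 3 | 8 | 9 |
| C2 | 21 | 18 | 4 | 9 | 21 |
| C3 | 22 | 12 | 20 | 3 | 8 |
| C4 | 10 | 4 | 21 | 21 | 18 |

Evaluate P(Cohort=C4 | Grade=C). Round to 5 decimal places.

Total with Grade=C: 3 + 4 + 20 + 21 = 48.
P(Cohort=C4 | Grade=C) = 21/48 = 0.43750.

0.43750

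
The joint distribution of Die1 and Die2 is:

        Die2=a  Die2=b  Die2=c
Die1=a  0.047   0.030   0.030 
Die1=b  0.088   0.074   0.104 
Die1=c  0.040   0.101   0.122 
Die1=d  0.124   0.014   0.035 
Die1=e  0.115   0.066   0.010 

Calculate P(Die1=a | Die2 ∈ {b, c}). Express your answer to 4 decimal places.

P(Die2=b) = 0.030 + 0.074 + 0.101 + 0.014 + 0.066 = 0.285.
P(Die2=c) = 0.030 + 0.104 + 0.122 + 0.035 + 0.010 = 0.301.
P(Die2 ∈ {b, c}) = 0.285 + 0.301 = 0.586; P(Die1=a, Die2 ∈ {b, c}) = 0.030 + 0.030 = 0.060.
P(Die1=a | Die2 ∈ {b, c}) = 0.060/0.586 = 0.1024.

0.1024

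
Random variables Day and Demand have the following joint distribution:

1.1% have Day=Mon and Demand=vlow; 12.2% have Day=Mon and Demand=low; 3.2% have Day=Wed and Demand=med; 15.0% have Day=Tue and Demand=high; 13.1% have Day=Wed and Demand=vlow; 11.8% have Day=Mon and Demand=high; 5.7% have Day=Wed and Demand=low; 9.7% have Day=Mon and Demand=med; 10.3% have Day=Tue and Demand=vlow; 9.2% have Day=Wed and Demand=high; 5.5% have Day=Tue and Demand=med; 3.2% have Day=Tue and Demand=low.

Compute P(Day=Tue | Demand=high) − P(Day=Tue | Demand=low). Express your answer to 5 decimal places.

0.26501

P(Demand=high) = 0.118 + 0.150 + 0.092 = 0.360; P(Day=Tue | Demand=high) = 0.150/0.360 = 0.416667.
P(Demand=low) = 0.122 + 0.032 + 0.057 = 0.211; P(Day=Tue | Demand=low) = 0.032/0.211 = 0.151659.
Difference = 0.26501.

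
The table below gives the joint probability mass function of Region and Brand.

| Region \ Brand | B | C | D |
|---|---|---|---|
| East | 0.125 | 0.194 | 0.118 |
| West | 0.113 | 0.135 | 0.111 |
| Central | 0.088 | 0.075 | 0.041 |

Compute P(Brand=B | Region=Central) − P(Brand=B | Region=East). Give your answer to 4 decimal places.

P(Region=Central) = 0.088 + 0.075 + 0.041 = 0.204; P(Brand=B | Region=Central) = 0.088/0.204 = 0.43137.
P(Region=East) = 0.125 + 0.194 + 0.118 = 0.437; P(Brand=B | Region=East) = 0.125/0.437 = 0.28604.
Difference = 0.1453.

0.1453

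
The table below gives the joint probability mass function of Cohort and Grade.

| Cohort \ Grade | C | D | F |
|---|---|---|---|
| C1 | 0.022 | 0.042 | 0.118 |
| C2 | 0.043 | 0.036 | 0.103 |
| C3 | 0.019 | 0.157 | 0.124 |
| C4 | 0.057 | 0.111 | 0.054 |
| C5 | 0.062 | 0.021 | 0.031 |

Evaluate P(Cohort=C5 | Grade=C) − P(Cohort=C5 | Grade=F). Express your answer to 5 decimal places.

0.23333

P(Grade=C) = 0.022 + 0.043 + 0.019 + 0.057 + 0.062 = 0.203; P(Cohort=C5 | Grade=C) = 0.062/0.203 = 0.305419.
P(Grade=F) = 0.118 + 0.103 + 0.124 + 0.054 + 0.031 = 0.430; P(Cohort=C5 | Grade=F) = 0.031/0.430 = 0.072093.
Difference = 0.23333.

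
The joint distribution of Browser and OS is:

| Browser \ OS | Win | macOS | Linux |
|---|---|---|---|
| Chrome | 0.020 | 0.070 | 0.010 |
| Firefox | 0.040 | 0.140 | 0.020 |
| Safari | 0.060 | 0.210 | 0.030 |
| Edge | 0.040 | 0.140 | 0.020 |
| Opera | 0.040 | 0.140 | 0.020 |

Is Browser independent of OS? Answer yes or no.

yes

Every cell satisfies P(Browser,OS) = P(Browser)·P(OS). For instance P(Browser=Edge) = 0.200, P(OS=macOS) = 0.700, and 0.200×0.700 = 0.140 matches the joint entry. So Browser and OS are independent.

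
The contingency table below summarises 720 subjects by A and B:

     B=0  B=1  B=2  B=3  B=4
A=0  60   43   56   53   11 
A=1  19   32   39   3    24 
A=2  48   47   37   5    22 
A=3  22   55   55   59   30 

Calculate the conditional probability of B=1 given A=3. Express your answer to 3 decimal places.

0.249

Total with A=3: 22 + 55 + 55 + 59 + 30 = 221.
P(B=1 | A=3) = 55/221 = 0.249.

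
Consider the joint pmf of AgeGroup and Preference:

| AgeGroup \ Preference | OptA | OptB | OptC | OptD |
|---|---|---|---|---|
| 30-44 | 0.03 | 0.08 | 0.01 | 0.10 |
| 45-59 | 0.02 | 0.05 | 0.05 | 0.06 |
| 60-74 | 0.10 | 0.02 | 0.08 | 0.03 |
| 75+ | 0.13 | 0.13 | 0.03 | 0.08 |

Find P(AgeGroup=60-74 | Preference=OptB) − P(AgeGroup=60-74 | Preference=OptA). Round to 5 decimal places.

P(Preference=OptB) = 0.08 + 0.05 + 0.02 + 0.13 = 0.28; P(AgeGroup=60-74 | Preference=OptB) = 0.02/0.28 = 0.071429.
P(Preference=OptA) = 0.03 + 0.02 + 0.10 + 0.13 = 0.28; P(AgeGroup=60-74 | Preference=OptA) = 0.10/0.28 = 0.357143.
Difference = -0.28571.

-0.28571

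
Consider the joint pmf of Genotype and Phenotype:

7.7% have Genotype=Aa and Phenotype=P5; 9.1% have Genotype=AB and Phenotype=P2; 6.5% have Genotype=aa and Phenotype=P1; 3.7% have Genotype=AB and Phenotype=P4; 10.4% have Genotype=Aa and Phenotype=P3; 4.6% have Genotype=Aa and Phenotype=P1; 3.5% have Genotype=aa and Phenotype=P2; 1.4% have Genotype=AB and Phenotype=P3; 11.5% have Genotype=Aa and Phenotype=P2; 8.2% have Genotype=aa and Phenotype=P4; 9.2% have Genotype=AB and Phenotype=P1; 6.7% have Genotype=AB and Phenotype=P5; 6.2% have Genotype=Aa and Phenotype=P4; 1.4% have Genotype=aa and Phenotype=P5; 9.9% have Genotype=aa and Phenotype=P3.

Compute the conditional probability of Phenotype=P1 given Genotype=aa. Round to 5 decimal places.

P(Genotype=aa) = 0.065 + 0.035 + 0.099 + 0.082 + 0.014 = 0.295.
P(Phenotype=P1 | Genotype=aa) = 0.065/0.295 = 0.22034.

0.22034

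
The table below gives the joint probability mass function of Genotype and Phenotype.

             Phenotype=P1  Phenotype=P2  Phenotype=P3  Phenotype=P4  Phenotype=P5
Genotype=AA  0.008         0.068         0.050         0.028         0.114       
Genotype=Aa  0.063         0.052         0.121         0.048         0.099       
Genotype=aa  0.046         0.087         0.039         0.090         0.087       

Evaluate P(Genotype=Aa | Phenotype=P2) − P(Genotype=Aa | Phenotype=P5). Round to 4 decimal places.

-0.0788

P(Phenotype=P2) = 0.068 + 0.052 + 0.087 = 0.207; P(Genotype=Aa | Phenotype=P2) = 0.052/0.207 = 0.25121.
P(Phenotype=P5) = 0.114 + 0.099 + 0.087 = 0.300; P(Genotype=Aa | Phenotype=P5) = 0.099/0.300 = 0.33000.
Difference = -0.0788.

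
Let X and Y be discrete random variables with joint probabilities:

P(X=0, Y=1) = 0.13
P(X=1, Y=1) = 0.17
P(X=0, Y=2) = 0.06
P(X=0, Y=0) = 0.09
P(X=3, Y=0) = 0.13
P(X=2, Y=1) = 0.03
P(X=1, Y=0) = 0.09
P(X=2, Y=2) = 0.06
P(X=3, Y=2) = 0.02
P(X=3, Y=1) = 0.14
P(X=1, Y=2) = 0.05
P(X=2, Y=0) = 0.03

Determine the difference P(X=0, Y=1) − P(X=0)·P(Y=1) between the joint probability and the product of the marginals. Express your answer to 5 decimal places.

-0.00160

P(X=0) = 0.09 + 0.13 + 0.06 = 0.28.
P(Y=1) = 0.13 + 0.17 + 0.03 + 0.14 = 0.47.
P(X=0, Y=1) − P(X=0)P(Y=1) = 0.13 − 0.28×0.47 = -0.00160.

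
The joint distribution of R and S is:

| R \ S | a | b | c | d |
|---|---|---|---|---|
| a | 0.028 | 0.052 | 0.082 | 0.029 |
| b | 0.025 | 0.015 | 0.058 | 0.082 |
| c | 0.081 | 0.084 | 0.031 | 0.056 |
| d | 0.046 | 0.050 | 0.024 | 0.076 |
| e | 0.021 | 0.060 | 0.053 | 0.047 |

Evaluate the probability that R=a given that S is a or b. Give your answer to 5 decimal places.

P(S=a) = 0.028 + 0.025 + 0.081 + 0.046 + 0.021 = 0.201.
P(S=b) = 0.052 + 0.015 + 0.084 + 0.050 + 0.060 = 0.261.
P(S ∈ {a, b}) = 0.201 + 0.261 = 0.462; P(R=a, S ∈ {a, b}) = 0.028 + 0.052 = 0.080.
P(R=a | S ∈ {a, b}) = 0.080/0.462 = 0.17316.

0.17316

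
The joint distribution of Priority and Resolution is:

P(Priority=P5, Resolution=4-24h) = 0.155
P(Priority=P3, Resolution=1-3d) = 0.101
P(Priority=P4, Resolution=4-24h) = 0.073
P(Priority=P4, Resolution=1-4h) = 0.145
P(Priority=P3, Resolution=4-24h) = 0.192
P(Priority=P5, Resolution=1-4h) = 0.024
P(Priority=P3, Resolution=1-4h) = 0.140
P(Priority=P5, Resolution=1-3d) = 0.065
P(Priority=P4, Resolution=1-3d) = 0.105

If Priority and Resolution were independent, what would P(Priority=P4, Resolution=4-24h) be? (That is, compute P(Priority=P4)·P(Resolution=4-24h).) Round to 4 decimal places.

0.1357

P(Priority=P4) = 0.145 + 0.073 + 0.105 = 0.323.
P(Resolution=4-24h) = 0.192 + 0.073 + 0.155 = 0.420.
Product: 0.323 × 0.420 = 0.1357.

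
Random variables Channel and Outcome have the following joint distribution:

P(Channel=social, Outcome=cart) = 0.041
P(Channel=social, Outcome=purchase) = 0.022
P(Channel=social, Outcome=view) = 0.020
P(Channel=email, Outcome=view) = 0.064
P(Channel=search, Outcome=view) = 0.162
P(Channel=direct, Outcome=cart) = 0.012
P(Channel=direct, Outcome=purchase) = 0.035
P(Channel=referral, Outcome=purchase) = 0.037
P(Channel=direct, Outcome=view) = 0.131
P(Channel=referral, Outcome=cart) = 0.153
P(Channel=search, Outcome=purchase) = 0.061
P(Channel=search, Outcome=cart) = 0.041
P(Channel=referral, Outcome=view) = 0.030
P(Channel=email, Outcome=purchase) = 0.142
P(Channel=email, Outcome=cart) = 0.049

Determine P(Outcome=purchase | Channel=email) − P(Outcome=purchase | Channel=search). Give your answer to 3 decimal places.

0.326

P(Channel=email) = 0.064 + 0.049 + 0.142 = 0.255; P(Outcome=purchase | Channel=email) = 0.142/0.255 = 0.5569.
P(Channel=search) = 0.162 + 0.041 + 0.061 = 0.264; P(Outcome=purchase | Channel=search) = 0.061/0.264 = 0.2311.
Difference = 0.326.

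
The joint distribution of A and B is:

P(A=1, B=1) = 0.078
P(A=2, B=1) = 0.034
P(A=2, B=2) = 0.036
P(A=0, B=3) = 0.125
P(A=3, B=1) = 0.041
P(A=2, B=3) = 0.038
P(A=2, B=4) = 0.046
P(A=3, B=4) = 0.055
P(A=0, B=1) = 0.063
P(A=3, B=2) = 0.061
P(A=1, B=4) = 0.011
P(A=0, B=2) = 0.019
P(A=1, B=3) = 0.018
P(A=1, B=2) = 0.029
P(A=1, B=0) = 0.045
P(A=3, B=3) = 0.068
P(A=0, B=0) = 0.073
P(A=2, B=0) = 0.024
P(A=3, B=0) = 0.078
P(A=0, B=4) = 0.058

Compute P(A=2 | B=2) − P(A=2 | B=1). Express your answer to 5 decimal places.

P(B=2) = 0.019 + 0.029 + 0.036 + 0.061 = 0.145; P(A=2 | B=2) = 0.036/0.145 = 0.248276.
P(B=1) = 0.063 + 0.078 + 0.034 + 0.041 = 0.216; P(A=2 | B=1) = 0.034/0.216 = 0.157407.
Difference = 0.09087.

0.09087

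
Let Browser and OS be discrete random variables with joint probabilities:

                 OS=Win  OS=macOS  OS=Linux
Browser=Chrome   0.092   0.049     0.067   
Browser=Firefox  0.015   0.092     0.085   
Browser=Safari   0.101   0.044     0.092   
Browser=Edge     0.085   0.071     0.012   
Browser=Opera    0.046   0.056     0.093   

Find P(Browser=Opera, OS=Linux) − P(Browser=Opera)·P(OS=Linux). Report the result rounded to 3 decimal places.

P(Browser=Opera) = 0.046 + 0.056 + 0.093 = 0.195.
P(OS=Linux) = 0.067 + 0.085 + 0.092 + 0.012 + 0.093 = 0.349.
P(Browser=Opera, OS=Linux) − P(Browser=Opera)P(OS=Linux) = 0.093 − 0.195×0.349 = 0.025.

0.025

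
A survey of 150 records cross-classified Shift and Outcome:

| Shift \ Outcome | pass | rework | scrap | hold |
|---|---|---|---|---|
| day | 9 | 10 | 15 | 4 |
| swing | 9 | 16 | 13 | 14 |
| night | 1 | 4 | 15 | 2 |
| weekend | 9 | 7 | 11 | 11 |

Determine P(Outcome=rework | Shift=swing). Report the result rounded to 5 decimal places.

Total with Shift=swing: 9 + 16 + 13 + 14 = 52.
P(Outcome=rework | Shift=swing) = 16/52 = 0.30769.

0.30769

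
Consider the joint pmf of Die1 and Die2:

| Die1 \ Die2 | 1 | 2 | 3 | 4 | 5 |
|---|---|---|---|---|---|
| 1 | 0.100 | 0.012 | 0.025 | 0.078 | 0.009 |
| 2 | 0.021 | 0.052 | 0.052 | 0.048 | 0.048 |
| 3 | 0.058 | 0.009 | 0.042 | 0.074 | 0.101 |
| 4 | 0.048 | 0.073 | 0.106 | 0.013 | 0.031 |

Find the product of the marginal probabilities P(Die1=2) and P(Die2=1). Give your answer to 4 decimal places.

0.0502

P(Die1=2) = 0.021 + 0.052 + 0.052 + 0.048 + 0.048 = 0.221.
P(Die2=1) = 0.100 + 0.021 + 0.058 + 0.048 = 0.227.
Product: 0.221 × 0.227 = 0.0502.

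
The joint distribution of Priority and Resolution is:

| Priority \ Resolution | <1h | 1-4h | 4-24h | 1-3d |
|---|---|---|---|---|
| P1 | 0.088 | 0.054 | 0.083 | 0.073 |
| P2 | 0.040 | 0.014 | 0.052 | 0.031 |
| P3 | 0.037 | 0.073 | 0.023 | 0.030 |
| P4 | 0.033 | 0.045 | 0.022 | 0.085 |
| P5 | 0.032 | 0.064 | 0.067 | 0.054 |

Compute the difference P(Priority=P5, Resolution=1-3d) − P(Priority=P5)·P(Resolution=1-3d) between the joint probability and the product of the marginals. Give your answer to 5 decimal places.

-0.00524

P(Priority=P5) = 0.032 + 0.064 + 0.067 + 0.054 = 0.217.
P(Resolution=1-3d) = 0.073 + 0.031 + 0.030 + 0.085 + 0.054 = 0.273.
P(Priority=P5, Resolution=1-3d) − P(Priority=P5)P(Resolution=1-3d) = 0.054 − 0.217×0.273 = -0.00524.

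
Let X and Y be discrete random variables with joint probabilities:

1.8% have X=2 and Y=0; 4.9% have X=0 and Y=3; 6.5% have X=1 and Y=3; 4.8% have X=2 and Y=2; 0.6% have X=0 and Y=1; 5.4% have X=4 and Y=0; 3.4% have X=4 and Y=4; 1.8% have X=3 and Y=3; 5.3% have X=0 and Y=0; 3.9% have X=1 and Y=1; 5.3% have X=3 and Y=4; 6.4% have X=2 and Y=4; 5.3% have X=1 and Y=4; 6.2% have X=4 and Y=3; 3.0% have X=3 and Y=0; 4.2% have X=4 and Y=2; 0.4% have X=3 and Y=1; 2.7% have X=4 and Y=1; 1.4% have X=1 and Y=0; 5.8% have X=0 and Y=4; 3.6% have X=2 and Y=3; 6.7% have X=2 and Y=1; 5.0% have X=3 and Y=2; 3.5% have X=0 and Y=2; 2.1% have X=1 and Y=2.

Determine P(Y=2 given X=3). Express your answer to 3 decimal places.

P(X=3) = 0.030 + 0.004 + 0.050 + 0.018 + 0.053 = 0.155.
P(Y=2 | X=3) = 0.050/0.155 = 0.323.

0.323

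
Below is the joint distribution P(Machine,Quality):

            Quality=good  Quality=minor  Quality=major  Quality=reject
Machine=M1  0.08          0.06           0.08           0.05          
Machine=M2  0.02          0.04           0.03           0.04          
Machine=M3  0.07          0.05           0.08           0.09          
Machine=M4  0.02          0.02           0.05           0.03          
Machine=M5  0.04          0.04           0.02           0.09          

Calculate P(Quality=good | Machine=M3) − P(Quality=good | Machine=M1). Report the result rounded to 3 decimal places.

-0.055

P(Machine=M3) = 0.07 + 0.05 + 0.08 + 0.09 = 0.29; P(Quality=good | Machine=M3) = 0.07/0.29 = 0.2414.
P(Machine=M1) = 0.08 + 0.06 + 0.08 + 0.05 = 0.27; P(Quality=good | Machine=M1) = 0.08/0.27 = 0.2963.
Difference = -0.055.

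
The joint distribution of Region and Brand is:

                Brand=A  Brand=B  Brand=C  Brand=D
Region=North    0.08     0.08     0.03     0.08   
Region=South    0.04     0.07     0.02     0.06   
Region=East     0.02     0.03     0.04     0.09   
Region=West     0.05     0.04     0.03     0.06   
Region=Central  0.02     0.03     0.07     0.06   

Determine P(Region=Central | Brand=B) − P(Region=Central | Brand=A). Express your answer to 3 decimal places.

P(Brand=B) = 0.08 + 0.07 + 0.03 + 0.04 + 0.03 = 0.25; P(Region=Central | Brand=B) = 0.03/0.25 = 0.1200.
P(Brand=A) = 0.08 + 0.04 + 0.02 + 0.05 + 0.02 = 0.21; P(Region=Central | Brand=A) = 0.02/0.21 = 0.0952.
Difference = 0.025.

0.025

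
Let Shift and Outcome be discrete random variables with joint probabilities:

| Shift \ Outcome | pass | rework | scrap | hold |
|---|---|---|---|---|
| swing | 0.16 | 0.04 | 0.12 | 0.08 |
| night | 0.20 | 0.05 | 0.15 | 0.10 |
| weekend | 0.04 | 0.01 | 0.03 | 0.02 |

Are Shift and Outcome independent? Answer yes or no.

Every cell satisfies P(Shift,Outcome) = P(Shift)·P(Outcome). For instance P(Shift=night) = 0.50, P(Outcome=hold) = 0.20, and 0.50×0.20 = 0.10 matches the joint entry. So Shift and Outcome are independent.

yes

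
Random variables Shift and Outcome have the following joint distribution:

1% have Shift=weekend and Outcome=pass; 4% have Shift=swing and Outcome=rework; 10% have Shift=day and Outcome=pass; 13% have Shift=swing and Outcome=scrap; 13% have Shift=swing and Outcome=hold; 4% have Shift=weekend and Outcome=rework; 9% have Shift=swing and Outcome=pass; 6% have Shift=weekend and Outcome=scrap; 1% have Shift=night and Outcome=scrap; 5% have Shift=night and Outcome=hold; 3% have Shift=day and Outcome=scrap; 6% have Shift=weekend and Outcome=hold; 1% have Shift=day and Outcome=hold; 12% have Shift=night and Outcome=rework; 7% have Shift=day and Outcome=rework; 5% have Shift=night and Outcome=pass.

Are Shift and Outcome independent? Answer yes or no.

P(Shift=swing) = 0.39 and P(Outcome=rework) = 0.27, so their product is 0.1053, but P(Shift=swing, Outcome=rework) = 0.04. Since these differ, Shift and Outcome are not independent.

no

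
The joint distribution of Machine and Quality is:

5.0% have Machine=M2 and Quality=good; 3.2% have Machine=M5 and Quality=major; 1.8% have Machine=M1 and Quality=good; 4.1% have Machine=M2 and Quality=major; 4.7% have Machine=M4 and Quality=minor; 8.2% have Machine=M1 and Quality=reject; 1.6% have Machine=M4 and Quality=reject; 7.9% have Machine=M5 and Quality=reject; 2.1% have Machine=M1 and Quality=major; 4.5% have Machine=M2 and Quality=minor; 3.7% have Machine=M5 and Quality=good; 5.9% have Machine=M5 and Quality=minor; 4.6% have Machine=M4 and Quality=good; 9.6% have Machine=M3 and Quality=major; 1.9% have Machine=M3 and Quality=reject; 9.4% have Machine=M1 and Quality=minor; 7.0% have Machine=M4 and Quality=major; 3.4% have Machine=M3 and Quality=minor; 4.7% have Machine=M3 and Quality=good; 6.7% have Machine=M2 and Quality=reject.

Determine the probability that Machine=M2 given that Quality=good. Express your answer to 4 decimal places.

0.2525

P(Quality=good) = 0.018 + 0.050 + 0.047 + 0.046 + 0.037 = 0.198.
P(Machine=M2 | Quality=good) = 0.050/0.198 = 0.2525.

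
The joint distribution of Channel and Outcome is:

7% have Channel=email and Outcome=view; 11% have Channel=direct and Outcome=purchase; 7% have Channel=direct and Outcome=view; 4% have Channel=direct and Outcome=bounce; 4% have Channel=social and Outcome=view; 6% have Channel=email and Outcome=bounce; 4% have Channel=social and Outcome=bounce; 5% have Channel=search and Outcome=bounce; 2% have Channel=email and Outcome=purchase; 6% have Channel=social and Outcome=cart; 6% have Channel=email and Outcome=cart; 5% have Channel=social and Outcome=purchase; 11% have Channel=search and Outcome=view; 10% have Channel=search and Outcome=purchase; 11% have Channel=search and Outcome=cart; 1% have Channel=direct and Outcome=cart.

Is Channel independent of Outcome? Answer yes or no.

P(Channel=direct) = 0.23 and P(Outcome=purchase) = 0.28, so their product is 0.0644, but P(Channel=direct, Outcome=purchase) = 0.11. Since these differ, Channel and Outcome are not independent.

no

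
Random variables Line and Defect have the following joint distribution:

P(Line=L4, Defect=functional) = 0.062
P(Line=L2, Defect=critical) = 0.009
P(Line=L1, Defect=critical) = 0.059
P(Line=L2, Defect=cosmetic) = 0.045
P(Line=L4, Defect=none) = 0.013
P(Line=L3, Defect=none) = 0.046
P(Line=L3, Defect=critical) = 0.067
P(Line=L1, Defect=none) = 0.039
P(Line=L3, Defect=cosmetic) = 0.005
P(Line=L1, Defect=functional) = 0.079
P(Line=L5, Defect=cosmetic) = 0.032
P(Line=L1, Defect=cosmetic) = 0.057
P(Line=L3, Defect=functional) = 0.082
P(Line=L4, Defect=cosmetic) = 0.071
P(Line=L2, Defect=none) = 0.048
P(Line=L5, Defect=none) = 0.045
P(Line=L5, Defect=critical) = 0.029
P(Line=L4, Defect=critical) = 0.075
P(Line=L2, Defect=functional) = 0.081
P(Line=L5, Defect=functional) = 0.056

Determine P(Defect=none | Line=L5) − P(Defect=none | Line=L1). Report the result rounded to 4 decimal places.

P(Line=L5) = 0.045 + 0.032 + 0.056 + 0.029 = 0.162; P(Defect=none | Line=L5) = 0.045/0.162 = 0.27778.
P(Line=L1) = 0.039 + 0.057 + 0.079 + 0.059 = 0.234; P(Defect=none | Line=L1) = 0.039/0.234 = 0.16667.
Difference = 0.1111.

0.1111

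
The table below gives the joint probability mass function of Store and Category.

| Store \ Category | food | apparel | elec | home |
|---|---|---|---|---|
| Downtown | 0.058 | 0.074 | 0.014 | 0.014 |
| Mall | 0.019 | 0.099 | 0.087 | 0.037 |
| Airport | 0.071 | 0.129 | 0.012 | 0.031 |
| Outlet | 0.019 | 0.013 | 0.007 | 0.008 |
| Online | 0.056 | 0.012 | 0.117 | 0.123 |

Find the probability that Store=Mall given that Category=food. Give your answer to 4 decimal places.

0.0852

P(Category=food) = 0.058 + 0.019 + 0.071 + 0.019 + 0.056 = 0.223.
P(Store=Mall | Category=food) = 0.019/0.223 = 0.0852.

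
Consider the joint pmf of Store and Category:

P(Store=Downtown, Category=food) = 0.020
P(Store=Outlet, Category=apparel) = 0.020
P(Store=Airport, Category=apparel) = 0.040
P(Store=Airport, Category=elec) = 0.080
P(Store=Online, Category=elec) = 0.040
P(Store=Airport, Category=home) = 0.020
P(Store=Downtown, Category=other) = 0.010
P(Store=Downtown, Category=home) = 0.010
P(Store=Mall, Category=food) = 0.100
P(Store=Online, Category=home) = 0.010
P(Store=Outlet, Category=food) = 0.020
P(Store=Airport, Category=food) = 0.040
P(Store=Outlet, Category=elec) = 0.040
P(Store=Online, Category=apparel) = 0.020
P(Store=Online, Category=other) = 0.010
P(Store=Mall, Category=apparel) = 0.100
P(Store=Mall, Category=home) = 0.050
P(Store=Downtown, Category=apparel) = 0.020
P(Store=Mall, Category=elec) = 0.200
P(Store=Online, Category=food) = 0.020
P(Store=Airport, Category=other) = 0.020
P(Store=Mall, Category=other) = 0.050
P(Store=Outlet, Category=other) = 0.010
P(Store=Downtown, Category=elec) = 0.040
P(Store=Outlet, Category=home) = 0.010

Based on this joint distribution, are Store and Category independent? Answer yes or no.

Every cell satisfies P(Store,Category) = P(Store)·P(Category). For instance P(Store=Outlet) = 0.100, P(Category=home) = 0.100, and 0.100×0.100 = 0.010 matches the joint entry. So Store and Category are independent.

yes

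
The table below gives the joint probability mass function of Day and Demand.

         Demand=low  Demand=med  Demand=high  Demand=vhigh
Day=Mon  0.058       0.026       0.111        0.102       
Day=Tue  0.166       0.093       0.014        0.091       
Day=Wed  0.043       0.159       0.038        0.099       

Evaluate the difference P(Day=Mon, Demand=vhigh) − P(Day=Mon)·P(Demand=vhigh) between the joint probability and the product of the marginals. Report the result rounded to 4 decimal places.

0.0153

P(Day=Mon) = 0.058 + 0.026 + 0.111 + 0.102 = 0.297.
P(Demand=vhigh) = 0.102 + 0.091 + 0.099 = 0.292.
P(Day=Mon, Demand=vhigh) − P(Day=Mon)P(Demand=vhigh) = 0.102 − 0.297×0.292 = 0.0153.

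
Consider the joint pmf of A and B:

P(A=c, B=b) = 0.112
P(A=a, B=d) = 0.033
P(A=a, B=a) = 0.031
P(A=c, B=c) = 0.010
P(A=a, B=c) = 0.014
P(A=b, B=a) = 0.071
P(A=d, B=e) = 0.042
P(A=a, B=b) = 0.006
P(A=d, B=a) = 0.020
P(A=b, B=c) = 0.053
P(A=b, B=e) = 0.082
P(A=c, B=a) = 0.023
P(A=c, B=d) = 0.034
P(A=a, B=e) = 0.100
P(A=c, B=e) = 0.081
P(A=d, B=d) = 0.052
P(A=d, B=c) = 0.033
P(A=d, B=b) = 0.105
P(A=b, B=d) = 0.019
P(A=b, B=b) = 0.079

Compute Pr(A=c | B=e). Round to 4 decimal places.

0.2656

P(B=e) = 0.100 + 0.082 + 0.081 + 0.042 = 0.305.
P(A=c | B=e) = 0.081/0.305 = 0.2656.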